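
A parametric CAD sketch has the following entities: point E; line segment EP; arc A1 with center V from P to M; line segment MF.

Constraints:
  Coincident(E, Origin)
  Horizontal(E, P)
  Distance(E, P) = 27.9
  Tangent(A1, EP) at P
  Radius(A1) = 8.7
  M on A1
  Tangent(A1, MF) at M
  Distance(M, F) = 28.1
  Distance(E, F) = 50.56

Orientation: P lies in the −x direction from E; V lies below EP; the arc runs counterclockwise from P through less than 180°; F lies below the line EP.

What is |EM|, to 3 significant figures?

37.8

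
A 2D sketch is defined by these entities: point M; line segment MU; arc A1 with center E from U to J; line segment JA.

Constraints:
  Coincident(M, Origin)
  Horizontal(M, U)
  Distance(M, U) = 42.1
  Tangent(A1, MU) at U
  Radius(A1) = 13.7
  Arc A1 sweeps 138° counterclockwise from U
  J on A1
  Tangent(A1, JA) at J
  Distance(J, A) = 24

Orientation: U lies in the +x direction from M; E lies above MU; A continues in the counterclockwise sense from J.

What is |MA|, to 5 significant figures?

52.085

M is at the origin; MU is horizontal with |MU| = 42.1 and U on the +x side, so U = (42.100, 0.0000). The tangent condition forces EU to be normal to MU, so E = U + (0, 13.7) = (42.100, 13.700). On A1, U sits at bearing -90° from E; a 138° counterclockwise sweep puts J at bearing 48°, so J = E + 13.7·(cos 48°, sin 48°) = (51.267, 23.881). Since A1 is tangent to JA there, EJ ⟂ JA, so JA runs along (−sin 48°, cos 48°); with |JA| = 24.0, A = (33.432, 39.940). Then |MA| = |A − M| = 52.085.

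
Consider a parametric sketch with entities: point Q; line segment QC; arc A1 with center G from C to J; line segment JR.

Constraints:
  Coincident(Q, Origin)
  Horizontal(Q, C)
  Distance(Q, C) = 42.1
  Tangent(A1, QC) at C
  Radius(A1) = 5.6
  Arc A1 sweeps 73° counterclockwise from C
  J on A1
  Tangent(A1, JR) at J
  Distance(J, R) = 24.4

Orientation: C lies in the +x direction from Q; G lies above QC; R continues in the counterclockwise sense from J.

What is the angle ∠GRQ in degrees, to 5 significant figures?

33.507°

On A1, C sits at bearing -90° from G; a 73° counterclockwise sweep puts J at bearing -17°, so J = G + 5.6·(cos -17°, sin -17°) = (47.455, 3.9627). Tangency of A1 to JR means the radius GJ is perpendicular to JR, so JR runs along (−sin -17°, cos -17°); with |JR| = 24.4, R = (54.589, 27.297). Then cos ∠GRQ = RG·RQ / (|RG||RQ|), giving 33.507°.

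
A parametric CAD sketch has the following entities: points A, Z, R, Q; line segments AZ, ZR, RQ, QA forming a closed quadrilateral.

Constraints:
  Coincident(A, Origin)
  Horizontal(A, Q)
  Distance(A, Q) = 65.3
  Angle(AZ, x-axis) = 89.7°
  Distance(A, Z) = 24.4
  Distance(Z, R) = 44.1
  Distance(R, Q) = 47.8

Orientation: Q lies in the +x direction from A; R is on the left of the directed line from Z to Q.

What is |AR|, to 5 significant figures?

58.023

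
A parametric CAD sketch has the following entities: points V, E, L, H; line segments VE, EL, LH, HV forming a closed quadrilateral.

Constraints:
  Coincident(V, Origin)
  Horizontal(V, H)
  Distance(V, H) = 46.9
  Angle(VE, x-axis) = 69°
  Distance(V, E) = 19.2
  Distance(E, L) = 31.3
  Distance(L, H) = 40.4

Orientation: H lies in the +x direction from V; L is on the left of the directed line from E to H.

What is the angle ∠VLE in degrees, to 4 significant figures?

11.59°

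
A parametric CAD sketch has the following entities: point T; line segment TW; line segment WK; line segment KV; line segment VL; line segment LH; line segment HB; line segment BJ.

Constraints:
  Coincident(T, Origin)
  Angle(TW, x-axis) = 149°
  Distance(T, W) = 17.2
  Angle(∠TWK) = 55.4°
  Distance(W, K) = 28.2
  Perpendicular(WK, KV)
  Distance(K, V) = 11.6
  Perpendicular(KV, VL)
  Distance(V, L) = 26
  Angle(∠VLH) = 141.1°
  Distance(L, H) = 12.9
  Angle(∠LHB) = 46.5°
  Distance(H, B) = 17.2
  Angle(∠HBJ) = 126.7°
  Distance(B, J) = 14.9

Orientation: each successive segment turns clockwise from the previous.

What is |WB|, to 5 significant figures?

9.2906

T is at the origin; TW runs at 149.0° with length 17.2, so W = (-14.743, 8.8587). ∠TWK = 55.4° gives WK at 24.400° from the x-axis; with |WK| = 28.2, K = (10.938, 20.508). WK is perpendicular to KV, so KV runs at -65.600°; with |KV| = 11.6, V = (15.730, 9.9443). KV ⟂ VL, so VL runs at -155.60°; with |VL| = 26.0, L = (-7.9478, -0.79645). ∠VLH = 141.1° gives LH at 165.50° from the x-axis; with |LH| = 12.9, H = (-20.437, 2.4335). ∠LHB = 46.5° gives HB at 32.000° from the x-axis; with |HB| = 17.2, B = (-5.8504, 11.548). Then |WB| = |B − W| = 9.2906.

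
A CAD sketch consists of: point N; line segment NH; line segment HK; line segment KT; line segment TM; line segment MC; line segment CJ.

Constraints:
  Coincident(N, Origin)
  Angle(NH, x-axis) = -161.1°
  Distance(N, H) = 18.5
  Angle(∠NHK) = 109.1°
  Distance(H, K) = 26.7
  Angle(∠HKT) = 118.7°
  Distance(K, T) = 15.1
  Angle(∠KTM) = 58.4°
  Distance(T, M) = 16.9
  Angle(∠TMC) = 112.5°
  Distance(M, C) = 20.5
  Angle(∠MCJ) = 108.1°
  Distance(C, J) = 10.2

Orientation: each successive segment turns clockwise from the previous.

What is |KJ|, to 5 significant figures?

15.630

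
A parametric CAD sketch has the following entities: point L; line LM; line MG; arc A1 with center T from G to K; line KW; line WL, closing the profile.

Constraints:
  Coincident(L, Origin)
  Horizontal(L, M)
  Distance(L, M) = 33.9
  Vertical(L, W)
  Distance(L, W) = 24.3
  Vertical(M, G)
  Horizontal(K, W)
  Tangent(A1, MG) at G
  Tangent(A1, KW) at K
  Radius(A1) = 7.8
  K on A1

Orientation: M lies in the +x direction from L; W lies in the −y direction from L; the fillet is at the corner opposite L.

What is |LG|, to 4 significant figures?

37.70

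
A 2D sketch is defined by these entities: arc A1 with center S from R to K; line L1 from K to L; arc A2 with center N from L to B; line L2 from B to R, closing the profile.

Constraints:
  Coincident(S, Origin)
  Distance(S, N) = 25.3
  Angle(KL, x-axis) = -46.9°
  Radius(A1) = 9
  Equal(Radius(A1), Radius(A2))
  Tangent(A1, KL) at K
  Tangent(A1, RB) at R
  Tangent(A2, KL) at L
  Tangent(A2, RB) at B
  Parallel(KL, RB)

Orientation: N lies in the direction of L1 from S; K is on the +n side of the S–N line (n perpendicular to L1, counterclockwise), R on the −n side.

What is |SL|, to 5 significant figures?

26.853

The slot axis is L1's direction at -46.9°, so u = (cos -46.9°, sin -46.9°) = (0.68327, -0.73016) and n = (−sin -46.9°, cos -46.9°) = (0.73016, 0.68327). S is at the origin and N lies 25.3 along u from S, so N = 25.3·u = (17.287, -18.473). Tangency of A1 to both parallel lines with radius 9.0 puts K and R at S ± 9.0·n: K = (6.5715, 6.1495), R = (-6.5715, -6.1495). Equal radii place L and B the same way about N: L = N + 9.0·n = (23.858, -12.324), B = N − 9.0·n = (10.715, -24.623). Then |SL| = |L − S| = 26.853.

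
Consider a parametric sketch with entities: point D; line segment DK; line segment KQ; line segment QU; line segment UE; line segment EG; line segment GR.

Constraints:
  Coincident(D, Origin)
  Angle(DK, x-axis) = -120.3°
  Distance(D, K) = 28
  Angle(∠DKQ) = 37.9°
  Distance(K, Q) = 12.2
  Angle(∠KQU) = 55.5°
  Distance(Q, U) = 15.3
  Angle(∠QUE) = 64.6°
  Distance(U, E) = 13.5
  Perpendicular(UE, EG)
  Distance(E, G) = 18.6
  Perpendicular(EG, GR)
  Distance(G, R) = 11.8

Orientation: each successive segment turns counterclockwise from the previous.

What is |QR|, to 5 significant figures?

6.8180

UE is perpendicular to EG, so EG runs at -8.3000°; with |EG| = 18.6, G = (0.92823, -27.199). The perpendicularity gives GR at right angles to EG, so GR runs at 81.700°; with |GR| = 11.8, R = (2.6316, -15.522). Then |QR| = |R − Q| = 6.8180.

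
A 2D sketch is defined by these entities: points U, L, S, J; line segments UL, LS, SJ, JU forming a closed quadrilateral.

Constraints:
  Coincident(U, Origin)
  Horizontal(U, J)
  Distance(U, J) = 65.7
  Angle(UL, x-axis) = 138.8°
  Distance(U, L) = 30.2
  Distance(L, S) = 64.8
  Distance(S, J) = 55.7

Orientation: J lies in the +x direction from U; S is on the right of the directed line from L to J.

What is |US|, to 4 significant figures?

35.30

U is at the origin; UJ is horizontal with |UJ| = 65.7 and J in +x, so J = (65.7, 0). UL runs at 138.8° with |UL| = 30.2, so L = (-22.72, 19.89). S is determined by |LS| = 64.8 and |SJ| = 55.7 together: it lies at the intersection of circle(L, 64.8) and circle(J, 55.7). With |LJ| = 90.63, the foot of the radical line on LJ is 51.37 from L and the perpendicular offset is √(64.8² − 51.37²) = 39.50. Taking the right-of-LJ solution: S = (18.72, -29.92).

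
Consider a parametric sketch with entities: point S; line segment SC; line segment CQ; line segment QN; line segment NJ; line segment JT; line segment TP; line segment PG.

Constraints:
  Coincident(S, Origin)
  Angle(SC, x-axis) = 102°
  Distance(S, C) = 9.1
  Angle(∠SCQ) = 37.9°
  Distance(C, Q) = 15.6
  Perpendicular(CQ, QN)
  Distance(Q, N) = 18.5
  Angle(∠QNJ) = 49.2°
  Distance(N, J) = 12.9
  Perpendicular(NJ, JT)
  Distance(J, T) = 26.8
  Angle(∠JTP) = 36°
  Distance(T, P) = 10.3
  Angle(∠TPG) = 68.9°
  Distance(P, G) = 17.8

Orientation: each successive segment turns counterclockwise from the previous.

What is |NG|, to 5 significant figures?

27.771

S is at the origin; SC runs at 102.0° with length 9.1, so C = (-1.8920, 8.9011). ∠SCQ = 37.9° gives CQ at -115.90° from the x-axis; with |CQ| = 15.6, Q = (-8.7061, -5.1320). CQ ⟂ QN, so QN runs at -25.900°; with |QN| = 18.5, N = (7.9357, -13.213). ∠QNJ = 49.2° gives NJ at 104.90° from the x-axis; with |NJ| = 12.9, J = (4.6187, -0.74654). The perpendicularity gives JT at right angles to NJ, so JT runs at -165.10°; with |JT| = 26.8, T = (-21.280, -7.6377). ∠JTP = 36.0° gives TP at -21.100° from the x-axis; with |TP| = 10.3, P = (-11.671, -11.346). ∠TPG = 68.9° gives PG at 90.000° from the x-axis; with |PG| = 17.8, G = (-11.671, 6.4543). Then |NG| = |G − N| = 27.771.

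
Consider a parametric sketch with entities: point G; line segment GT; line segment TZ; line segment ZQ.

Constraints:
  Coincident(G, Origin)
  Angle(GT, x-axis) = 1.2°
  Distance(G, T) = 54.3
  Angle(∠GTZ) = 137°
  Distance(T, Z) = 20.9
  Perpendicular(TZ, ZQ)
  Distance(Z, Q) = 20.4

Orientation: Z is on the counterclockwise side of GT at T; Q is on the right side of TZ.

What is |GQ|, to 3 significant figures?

83.5

G is at the origin; GT runs at 1.2° with length 54.3, so T = 54.3·(cos 1.2°, sin 1.2°) = (54.3, 1.14). ∠GTZ = 137.0°, so TZ runs at 1.2° + (180° − 137.0°) = 44.2° from the x-axis; with |TZ| = 20.9, Z = T + 20.9·(cos 44.2°, sin 44.2°) = (69.3, 15.7). The perpendicularity gives ZQ at right angles to TZ; with |ZQ| = 20.4 on the right of TZ, Q = Z + 20.4·(0.697, -0.717) = (83.5, 1.08). Then |GQ| = |Q − G| = 83.5.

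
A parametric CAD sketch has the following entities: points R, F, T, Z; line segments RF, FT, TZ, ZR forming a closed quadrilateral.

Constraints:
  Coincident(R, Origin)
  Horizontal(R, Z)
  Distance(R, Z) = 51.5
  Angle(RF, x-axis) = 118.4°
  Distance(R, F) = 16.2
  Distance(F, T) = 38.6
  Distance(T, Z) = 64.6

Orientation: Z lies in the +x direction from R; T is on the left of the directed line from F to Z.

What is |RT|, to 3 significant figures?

49.8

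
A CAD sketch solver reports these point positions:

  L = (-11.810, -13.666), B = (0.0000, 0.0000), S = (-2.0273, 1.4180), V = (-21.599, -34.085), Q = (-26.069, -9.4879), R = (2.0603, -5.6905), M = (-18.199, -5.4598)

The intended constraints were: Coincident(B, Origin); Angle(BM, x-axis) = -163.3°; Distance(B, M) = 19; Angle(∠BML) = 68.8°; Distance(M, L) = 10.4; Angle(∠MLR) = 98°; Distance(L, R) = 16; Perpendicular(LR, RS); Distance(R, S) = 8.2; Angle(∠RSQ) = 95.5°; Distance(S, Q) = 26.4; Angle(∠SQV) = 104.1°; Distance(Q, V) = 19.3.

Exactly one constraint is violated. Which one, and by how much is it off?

Distance(Q, V) = 19.3 — off by 5.70.

B = (0.00, 0.00) ✓; BM at -163.3° ✓; |BM| = 19.00 ✓; ∠BML = 68.80° ✓; |ML| = 10.40 ✓; ∠MLR = 98.00° ✓; |LR| = 16.00 ✓; ∠(LR, RS) = 90.00° ✓; |RS| = 8.200 ✓; ∠RSQ = 95.50° ✓; |SQ| = 26.40 ✓; ∠SQV = 104.1° ✓; |QV| = 25.00 ✗.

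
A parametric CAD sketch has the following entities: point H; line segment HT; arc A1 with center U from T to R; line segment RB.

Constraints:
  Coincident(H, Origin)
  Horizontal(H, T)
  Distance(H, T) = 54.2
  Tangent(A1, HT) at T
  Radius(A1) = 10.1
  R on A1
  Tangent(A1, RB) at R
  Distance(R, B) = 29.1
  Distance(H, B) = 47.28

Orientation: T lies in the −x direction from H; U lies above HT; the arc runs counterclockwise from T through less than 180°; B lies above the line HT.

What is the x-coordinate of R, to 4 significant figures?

-44.87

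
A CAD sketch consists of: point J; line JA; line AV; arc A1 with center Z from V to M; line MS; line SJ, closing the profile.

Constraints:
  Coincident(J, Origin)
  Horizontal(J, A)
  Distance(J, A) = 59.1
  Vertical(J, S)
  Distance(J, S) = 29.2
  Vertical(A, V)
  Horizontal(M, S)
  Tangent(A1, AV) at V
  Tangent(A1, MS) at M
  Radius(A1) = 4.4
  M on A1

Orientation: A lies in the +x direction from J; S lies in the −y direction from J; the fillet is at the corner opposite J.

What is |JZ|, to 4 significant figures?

60.06

J and S share the same x with |JS| = 29.2 and S on the −y side, so S = (0.000, -29.20). The virtual corner opposite J is at (59.10, -29.20). Since A1 is tangent to AV there, ZV ⟂ AV and since A1 is tangent to MS there, ZM ⟂ MS, with radius 4.4, so the center Z sits 4.4 in from both sides at Z = (54.70, -24.80). Then |JZ| = |Z − J| = 60.06.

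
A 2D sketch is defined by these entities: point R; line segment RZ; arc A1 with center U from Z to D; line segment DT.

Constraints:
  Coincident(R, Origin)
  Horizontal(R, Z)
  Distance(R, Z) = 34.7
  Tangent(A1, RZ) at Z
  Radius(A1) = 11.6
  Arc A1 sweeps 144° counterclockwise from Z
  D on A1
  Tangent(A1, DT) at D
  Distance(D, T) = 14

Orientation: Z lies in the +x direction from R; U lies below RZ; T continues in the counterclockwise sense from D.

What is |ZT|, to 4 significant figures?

29.56

R is at the origin; RZ is horizontal with |RZ| = 34.7 and Z on the +x side, so Z = (34.70, 0.000). Since A1 is tangent to RZ there, UZ ⟂ RZ, so U = Z + (0, -11.6) = (34.70, -11.60). On A1, Z sits at bearing 90° from U; a 144° counterclockwise sweep puts D at bearing 234°, so D = U + 11.6·(cos 234°, sin 234°) = (27.88, -20.98). The tangent condition forces UD to be normal to DT, so DT runs along (−sin 234°, cos 234°); with |DT| = 14.0, T = (39.21, -29.21). Then |ZT| = |T − Z| = 29.56.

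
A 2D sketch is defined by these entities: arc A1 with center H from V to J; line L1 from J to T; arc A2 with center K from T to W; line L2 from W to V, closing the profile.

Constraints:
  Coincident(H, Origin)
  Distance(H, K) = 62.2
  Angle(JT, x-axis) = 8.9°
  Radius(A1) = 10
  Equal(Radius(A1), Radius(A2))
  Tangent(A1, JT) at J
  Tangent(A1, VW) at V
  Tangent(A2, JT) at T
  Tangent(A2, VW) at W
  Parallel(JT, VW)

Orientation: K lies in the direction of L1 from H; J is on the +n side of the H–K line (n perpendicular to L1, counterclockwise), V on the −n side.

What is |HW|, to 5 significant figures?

62.999

The slot axis is L1's direction at 8.9°, so u = (cos 8.9°, sin 8.9°) = (0.98796, 0.15471) and n = (−sin 8.9°, cos 8.9°) = (-0.15471, 0.98796). H is at the origin and K lies 62.2 along u from H, so K = 62.2·u = (61.451, 9.6230). Tangency of A1 to both parallel lines with radius 10.0 puts J and V at H ± 10.0·n: J = (-1.5471, 9.8796), V = (1.5471, -9.8796). Equal radii place T and W the same way about K: T = K + 10.0·n = (59.904, 19.503), W = K − 10.0·n = (62.998, -0.25661). Then |HW| = |W − H| = 62.999.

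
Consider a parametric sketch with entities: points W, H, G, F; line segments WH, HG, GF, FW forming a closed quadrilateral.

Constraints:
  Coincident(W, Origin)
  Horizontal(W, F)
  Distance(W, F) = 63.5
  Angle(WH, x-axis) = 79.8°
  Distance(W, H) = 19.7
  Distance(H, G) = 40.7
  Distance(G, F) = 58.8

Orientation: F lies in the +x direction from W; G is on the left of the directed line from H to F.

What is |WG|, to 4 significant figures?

58.25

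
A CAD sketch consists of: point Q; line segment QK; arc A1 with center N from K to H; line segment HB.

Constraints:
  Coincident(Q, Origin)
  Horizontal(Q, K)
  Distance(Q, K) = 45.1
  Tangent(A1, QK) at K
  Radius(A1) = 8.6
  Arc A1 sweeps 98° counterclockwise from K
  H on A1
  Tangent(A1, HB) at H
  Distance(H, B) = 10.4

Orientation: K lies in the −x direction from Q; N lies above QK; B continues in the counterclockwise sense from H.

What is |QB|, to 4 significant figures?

43.01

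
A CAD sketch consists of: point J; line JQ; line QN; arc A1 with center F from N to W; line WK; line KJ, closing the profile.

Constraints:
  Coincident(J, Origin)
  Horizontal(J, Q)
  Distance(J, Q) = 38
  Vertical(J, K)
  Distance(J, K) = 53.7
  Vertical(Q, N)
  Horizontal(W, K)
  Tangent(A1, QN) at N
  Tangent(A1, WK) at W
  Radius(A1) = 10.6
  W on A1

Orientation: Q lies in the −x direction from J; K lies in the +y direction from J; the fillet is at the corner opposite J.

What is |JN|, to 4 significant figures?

57.46

The virtual corner opposite J is at (-38.00, 53.70). Since A1 is tangent to QN there, FN ⟂ QN and A1 meets WK tangentially, so FW is at right angles to WK, with radius 10.6, so the center F sits 10.6 in from both sides at F = (-27.40, 43.10). That places the tangent points at N = (-38.00, 43.10) on QN and W = (-27.40, 53.70) on WK. Then |JN| = |N − J| = 57.46.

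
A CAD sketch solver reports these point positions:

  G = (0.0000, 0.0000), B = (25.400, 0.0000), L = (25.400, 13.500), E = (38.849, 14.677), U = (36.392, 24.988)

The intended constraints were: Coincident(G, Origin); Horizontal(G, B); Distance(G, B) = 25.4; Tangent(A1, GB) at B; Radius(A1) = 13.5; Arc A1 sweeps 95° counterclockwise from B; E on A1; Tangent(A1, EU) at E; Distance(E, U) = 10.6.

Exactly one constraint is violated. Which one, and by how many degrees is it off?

Tangent(A1, EU) at E — off by 8.40°.

G = (0.00, 0.00) ✓; G.y = 0.00, B.y = 0.00 ✓; |GB| = 25.40 ✓; ∠(LB, BG) = 90.00° ✓; |LB| = 13.50 ✓; bearing(L→E) − bearing(L→B) = 95.00° ✓; |LE| = 13.50 ✓; ∠(LE, EU) = 81.60° ✗; |EU| = 10.60 ✓.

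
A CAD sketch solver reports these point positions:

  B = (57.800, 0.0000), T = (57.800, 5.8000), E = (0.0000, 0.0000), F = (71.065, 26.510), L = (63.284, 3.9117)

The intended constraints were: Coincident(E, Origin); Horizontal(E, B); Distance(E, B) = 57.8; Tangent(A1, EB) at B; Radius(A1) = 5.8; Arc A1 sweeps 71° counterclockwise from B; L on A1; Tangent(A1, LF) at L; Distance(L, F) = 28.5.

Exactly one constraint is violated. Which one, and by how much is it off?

Distance(L, F) = 28.5 — off by 4.60.

E = (0.00, 0.00) ✓; E.y = 0.00, B.y = 0.00 ✓; |EB| = 57.80 ✓; ∠(TB, BE) = 90.00° ✓; |TB| = 5.800 ✓; bearing(T→L) − bearing(T→B) = 71.00° ✓; |TL| = 5.800 ✓; ∠(TL, LF) = 90.00° ✓; |LF| = 23.90 ✗.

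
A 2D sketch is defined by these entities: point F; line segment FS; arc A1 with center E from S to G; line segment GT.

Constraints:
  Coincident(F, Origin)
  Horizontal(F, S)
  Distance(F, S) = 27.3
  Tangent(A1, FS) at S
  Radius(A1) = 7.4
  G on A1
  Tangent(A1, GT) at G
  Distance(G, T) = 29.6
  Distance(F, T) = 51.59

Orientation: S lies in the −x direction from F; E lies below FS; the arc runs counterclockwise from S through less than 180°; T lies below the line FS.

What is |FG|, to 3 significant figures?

35.4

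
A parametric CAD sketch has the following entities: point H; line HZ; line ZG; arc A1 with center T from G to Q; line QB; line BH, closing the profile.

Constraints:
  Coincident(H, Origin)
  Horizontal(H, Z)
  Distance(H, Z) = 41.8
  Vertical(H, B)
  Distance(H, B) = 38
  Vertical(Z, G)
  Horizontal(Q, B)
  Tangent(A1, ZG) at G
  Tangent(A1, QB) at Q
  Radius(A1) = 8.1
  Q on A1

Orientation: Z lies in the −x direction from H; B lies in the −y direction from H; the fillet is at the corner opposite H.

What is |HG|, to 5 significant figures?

51.393

H is at the origin; H and Z share the same y with |HZ| = 41.8 and Z on the −x side, so Z = (-41.800, 0.0000). H and B share the same x with |HB| = 38.0 and B on the −y side, so B = (0.0000, -38.000). The virtual corner opposite H is at (-41.800, -38.000). The tangent condition forces TG to be normal to ZG and A1 meets QB tangentially, so TQ is at right angles to QB, with radius 8.1, so the center T sits 8.1 in from both sides at T = (-33.700, -29.900). That places the tangent points at G = (-41.800, -29.900) on ZG and Q = (-33.700, -38.000) on QB. Then |HG| = |G − H| = 51.393.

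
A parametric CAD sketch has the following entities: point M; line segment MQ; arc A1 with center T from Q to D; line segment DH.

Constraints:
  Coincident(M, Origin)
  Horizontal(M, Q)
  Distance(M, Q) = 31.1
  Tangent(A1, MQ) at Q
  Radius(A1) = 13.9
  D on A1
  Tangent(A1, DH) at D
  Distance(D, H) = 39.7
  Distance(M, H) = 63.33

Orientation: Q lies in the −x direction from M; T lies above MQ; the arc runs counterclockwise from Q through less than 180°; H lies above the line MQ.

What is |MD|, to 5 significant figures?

25.375

Checks: M.y = 0.00, Q.y = 0.00 ✓; |MQ| = 31.10 ✓; |TD| = 13.90 ✓; ∠(TD, DH) = 90.00° ✓; |DH| = 39.70 ✓; |MH| = 63.33 ✓.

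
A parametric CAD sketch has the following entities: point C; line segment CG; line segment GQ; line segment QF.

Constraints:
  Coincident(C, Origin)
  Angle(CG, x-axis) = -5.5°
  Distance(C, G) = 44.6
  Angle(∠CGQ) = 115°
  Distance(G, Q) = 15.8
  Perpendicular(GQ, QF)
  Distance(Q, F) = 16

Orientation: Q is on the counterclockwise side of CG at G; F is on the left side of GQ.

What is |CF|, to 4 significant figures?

42.39

C is at the origin; CG runs at -5.5° with length 44.6, so G = 44.6·(cos -5.5°, sin -5.5°) = (44.39, -4.275). ∠CGQ = 115.0°, so GQ runs at -5.5° + (180° − 115.0°) = 59.50° from the x-axis; with |GQ| = 15.8, Q = G + 15.8·(cos 59.50°, sin 59.50°) = (52.41, 9.339). GQ ⟂ QF; with |QF| = 16.0 on the left of GQ, F = Q + 16.0·(-0.8616, 0.5075) = (38.63, 17.46). Then |CF| = |F − C| = 42.39.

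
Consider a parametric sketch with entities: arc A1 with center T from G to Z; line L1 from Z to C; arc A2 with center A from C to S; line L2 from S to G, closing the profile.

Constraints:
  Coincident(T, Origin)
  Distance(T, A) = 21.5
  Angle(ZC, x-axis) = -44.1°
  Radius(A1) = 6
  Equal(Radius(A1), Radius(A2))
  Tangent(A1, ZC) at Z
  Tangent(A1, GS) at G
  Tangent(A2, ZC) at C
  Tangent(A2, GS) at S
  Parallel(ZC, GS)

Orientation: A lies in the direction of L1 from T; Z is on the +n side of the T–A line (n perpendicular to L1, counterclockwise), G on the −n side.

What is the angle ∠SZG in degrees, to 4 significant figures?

60.83°

The slot axis is L1's direction at -44.1°, so u = (cos -44.1°, sin -44.1°) = (0.7181, -0.6959) and n = (−sin -44.1°, cos -44.1°) = (0.6959, 0.7181). T is at the origin and A lies 21.5 along u from T, so A = 21.5·u = (15.44, -14.96). Tangency of A1 to both parallel lines with radius 6.0 puts Z and G at T ± 6.0·n: Z = (4.175, 4.309), G = (-4.175, -4.309). Equal radii place C and S the same way about A: C = A + 6.0·n = (19.62, -10.65), S = A − 6.0·n = (11.26, -19.27). Then cos ∠SZG = ZS·ZG / (|ZS||ZG|), giving 60.83°.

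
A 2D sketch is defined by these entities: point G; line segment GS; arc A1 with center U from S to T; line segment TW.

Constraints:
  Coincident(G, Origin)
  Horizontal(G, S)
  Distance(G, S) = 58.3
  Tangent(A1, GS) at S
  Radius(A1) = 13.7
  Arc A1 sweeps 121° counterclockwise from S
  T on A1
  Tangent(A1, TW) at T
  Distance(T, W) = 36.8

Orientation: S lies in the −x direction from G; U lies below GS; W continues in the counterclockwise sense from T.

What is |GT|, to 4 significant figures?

73.05

G is at the origin; GS is horizontal with |GS| = 58.3 and S on the −x side, so S = (-58.30, 0.000). Tangency of A1 to GS means the radius US is perpendicular to GS, so U = S + (0, -13.7) = (-58.30, -13.70). On A1, S sits at bearing 90° from U; a 121° counterclockwise sweep puts T at bearing 211°, so T = U + 13.7·(cos 211°, sin 211°) = (-70.04, -20.76). Then |GT| = |T − G| = 73.05.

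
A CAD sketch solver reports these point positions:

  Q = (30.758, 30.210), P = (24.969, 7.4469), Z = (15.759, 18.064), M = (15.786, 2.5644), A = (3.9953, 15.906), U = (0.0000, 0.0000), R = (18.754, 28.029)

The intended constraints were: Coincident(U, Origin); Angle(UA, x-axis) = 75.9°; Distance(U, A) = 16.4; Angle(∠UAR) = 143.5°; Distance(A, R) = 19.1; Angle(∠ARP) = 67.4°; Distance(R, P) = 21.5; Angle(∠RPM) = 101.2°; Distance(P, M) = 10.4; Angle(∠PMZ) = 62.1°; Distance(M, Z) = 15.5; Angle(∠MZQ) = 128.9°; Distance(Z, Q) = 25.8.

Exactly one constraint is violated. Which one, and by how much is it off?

Distance(Z, Q) = 25.8 — off by 6.50.

U = (0.00, 0.00) ✓; UA at 75.90° ✓; |UA| = 16.40 ✓; ∠UAR = 143.5° ✓; |AR| = 19.10 ✓; ∠ARP = 67.40° ✓; |RP| = 21.50 ✓; ∠RPM = 101.2° ✓; |PM| = 10.40 ✓; ∠PMZ = 62.10° ✓; |MZ| = 15.50 ✓; ∠MZQ = 128.9° ✓; |ZQ| = 19.30 ✗.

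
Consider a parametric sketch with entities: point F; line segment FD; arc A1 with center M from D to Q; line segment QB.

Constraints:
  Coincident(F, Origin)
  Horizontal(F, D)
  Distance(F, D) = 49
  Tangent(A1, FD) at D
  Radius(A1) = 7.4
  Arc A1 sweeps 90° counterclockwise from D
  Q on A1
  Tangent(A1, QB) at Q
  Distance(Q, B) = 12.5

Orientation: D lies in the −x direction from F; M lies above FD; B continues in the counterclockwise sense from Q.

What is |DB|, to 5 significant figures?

21.231

F is at the origin; FD is horizontal with |FD| = 49.0 and D on the −x side, so D = (-49.000, 0.0000). A1 meets FD tangentially, so MD is at right angles to FD, so M = D + (0, 7.4) = (-49.000, 7.4000). On A1, D sits at bearing -90° from M; a 90° counterclockwise sweep puts Q at bearing 0°, so Q = M + 7.4·(cos 0°, sin 0°) = (-41.600, 7.4000). The tangent condition forces MQ to be normal to QB, so QB runs along (−sin 0°, cos 0°); with |QB| = 12.5, B = (-41.600, 19.900). Then |DB| = |B − D| = 21.231.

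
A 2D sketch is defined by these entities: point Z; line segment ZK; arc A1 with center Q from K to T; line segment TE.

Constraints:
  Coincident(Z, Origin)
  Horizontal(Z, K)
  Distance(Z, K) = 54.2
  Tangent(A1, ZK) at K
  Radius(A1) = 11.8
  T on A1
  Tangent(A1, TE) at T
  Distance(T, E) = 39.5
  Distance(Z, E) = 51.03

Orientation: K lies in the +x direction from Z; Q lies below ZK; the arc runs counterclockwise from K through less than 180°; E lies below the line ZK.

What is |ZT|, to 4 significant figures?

43.98

Z is at the origin; Z and K share the same y with |ZK| = 54.2 and K on the +x side, so K = (54.20, 0.000). A1 meets ZK tangentially, so QK is at right angles to ZK, so Q = K + (0, -11.8) = (54.20, -11.80). Since QT ⟂ TE (tangency), |QE| = √(11.8² + 39.5²) = 41.22 regardless of where T sits on A1. So E lies on both circle(Z, 51.03) and circle(Q, 41.22); the below-ZK intersection is E = (27.35, -43.08). T is the foot of the tangent from E: T = (43.42, -6.999).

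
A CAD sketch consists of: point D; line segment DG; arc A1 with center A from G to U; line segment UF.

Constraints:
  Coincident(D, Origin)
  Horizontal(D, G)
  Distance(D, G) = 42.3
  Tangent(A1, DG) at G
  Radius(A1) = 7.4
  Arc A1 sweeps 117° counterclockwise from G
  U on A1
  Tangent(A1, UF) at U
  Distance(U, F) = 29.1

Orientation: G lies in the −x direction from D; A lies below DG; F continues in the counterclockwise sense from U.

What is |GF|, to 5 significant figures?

37.280

On A1, G sits at bearing 90° from A; a 117° counterclockwise sweep puts U at bearing 207°, so U = A + 7.4·(cos 207°, sin 207°) = (-48.893, -10.760). Since A1 is tangent to UF there, AU ⟂ UF, so UF runs along (−sin 207°, cos 207°); with |UF| = 29.1, F = (-35.682, -36.688). Then |GF| = |F − G| = 37.280.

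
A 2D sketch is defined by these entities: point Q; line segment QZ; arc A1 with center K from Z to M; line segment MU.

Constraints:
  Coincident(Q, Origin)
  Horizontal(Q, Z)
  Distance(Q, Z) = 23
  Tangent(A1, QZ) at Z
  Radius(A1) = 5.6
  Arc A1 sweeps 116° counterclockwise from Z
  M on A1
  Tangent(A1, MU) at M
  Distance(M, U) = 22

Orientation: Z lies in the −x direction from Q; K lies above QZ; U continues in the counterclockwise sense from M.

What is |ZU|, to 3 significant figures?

28.2

Q is at the origin; QZ is horizontal with |QZ| = 23.0 and Z on the −x side, so Z = (-23.0, 0.00). Tangency of A1 to QZ means the radius KZ is perpendicular to QZ, so K = Z + (0, 5.6) = (-23.0, 5.60). On A1, Z sits at bearing -90° from K; a 116° counterclockwise sweep puts M at bearing 26°, so M = K + 5.6·(cos 26°, sin 26°) = (-18.0, 8.05). Tangency of A1 to MU means the radius KM is perpendicular to MU, so MU runs along (−sin 26°, cos 26°); with |MU| = 22.0, U = (-27.6, 27.8). Then |ZU| = |U − Z| = 28.2.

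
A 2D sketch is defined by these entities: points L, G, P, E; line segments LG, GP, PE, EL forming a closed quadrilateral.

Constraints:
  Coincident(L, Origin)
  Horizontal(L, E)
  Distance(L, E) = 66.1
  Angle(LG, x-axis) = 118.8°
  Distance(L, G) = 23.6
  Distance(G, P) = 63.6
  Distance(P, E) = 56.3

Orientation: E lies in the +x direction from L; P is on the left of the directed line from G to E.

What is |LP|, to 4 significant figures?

68.04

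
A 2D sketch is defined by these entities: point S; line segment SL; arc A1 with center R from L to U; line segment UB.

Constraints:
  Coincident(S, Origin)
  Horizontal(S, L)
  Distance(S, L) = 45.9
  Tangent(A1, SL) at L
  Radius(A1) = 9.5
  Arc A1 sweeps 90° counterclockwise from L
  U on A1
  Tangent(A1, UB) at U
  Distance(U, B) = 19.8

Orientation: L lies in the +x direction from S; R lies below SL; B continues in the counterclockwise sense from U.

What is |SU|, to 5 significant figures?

37.619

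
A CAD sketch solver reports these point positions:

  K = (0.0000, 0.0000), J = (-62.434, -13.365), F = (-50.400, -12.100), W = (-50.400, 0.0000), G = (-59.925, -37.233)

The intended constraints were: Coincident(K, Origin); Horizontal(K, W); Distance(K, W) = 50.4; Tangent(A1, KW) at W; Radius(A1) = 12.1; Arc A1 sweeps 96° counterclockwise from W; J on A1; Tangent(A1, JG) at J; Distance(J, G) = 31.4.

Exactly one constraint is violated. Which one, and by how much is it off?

Distance(J, G) = 31.4 — off by 7.40.

K = (0.00, 0.00) ✓; K.y = 0.00, W.y = 0.00 ✓; |KW| = 50.40 ✓; ∠(FW, WK) = 90.00° ✓; |FW| = 12.10 ✓; bearing(F→J) − bearing(F→W) = 96.00° ✓; |FJ| = 12.10 ✓; ∠(FJ, JG) = 90.00° ✓; |JG| = 24.00 ✗.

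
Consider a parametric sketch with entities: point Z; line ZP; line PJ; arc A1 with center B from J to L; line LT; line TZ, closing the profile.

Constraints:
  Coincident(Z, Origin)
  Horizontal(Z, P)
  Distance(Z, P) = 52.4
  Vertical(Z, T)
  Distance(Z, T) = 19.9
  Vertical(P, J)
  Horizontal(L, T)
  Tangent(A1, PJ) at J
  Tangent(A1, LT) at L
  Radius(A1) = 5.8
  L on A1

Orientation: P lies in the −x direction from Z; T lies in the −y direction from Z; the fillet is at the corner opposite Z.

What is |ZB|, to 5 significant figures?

48.686

Z is at the origin; Z and P share the same y with |ZP| = 52.4 and P on the −x side, so P = (-52.400, 0.0000). ZT is vertical with |ZT| = 19.9 and T on the −y side, so T = (0.0000, -19.900). The virtual corner opposite Z is at (-52.400, -19.900). Since A1 is tangent to PJ there, BJ ⟂ PJ and the tangent condition forces BL to be normal to LT, with radius 5.8, so the center B sits 5.8 in from both sides at B = (-46.600, -14.100). Then |ZB| = |B − Z| = 48.686.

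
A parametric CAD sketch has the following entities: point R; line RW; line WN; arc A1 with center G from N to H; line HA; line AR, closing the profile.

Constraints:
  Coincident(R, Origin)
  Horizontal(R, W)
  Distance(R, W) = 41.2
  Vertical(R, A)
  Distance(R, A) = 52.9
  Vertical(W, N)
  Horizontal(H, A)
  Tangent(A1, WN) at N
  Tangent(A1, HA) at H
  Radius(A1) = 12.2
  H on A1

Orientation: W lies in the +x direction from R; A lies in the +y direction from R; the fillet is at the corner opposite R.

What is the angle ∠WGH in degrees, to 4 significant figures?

163.3°

R is at the origin; R and W share the same y with |RW| = 41.2 and W on the +x side, so W = (41.20, 0.000). R and A share the same x with |RA| = 52.9 and A on the +y side, so A = (0.000, 52.90). The virtual corner opposite R is at (41.20, 52.90). A1 meets WN tangentially, so GN is at right angles to WN and A1 meets HA tangentially, so GH is at right angles to HA, with radius 12.2, so the center G sits 12.2 in from both sides at G = (29.00, 40.70). That places the tangent points at N = (41.20, 40.70) on WN and H = (29.00, 52.90) on HA. Then cos ∠WGH = GW·GH / (|GW||GH|), giving 163.3°.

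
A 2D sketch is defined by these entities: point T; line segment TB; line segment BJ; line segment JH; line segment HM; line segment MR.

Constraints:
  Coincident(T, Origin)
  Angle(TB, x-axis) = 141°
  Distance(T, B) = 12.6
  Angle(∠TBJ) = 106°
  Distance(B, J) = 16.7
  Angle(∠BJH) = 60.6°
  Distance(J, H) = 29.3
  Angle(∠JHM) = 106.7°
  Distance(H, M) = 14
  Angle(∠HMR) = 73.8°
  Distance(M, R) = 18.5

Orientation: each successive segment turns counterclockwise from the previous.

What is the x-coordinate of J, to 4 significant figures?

-23.47

T is at the origin; TB runs at 141.0° with length 12.6, so B = (-9.792, 7.929). ∠TBJ = 106.0° gives BJ at -145.0° from the x-axis; with |BJ| = 16.7, J = (-23.47, -1.649). So J.x = -23.47.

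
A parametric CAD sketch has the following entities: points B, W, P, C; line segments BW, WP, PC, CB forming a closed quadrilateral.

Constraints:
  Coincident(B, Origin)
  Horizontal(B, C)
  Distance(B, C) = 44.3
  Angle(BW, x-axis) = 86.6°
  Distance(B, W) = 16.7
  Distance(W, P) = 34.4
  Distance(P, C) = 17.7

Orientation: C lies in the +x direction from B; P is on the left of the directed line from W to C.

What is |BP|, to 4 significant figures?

38.52

Checks: |WP| = 34.40 ✓; |PC| = 17.70 ✓.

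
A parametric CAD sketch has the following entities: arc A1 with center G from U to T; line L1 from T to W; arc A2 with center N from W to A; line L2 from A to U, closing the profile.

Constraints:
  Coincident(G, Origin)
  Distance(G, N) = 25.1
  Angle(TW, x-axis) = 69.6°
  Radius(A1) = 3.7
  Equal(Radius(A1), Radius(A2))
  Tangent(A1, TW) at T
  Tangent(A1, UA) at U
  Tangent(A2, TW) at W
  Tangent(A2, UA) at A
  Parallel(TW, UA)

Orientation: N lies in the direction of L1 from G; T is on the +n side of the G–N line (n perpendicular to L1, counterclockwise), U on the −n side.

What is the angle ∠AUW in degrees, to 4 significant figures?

16.43°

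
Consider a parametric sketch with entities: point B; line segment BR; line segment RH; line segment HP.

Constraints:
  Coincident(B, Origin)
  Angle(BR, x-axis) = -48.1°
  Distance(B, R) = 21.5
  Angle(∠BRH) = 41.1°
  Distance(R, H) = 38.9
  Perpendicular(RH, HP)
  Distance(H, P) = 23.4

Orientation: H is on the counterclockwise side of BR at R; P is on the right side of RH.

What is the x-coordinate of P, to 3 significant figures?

37.2

B is at the origin; BR runs at -48.1° with length 21.5, so R = 21.5·(cos -48.1°, sin -48.1°) = (14.4, -16.0). ∠BRH = 41.1°, so RH runs at -48.1° + (180° − 41.1°) = 90.8° from the x-axis; with |RH| = 38.9, H = R + 38.9·(cos 90.8°, sin 90.8°) = (13.8, 22.9). RH ⟂ HP; with |HP| = 23.4 on the right of RH, P = H + 23.4·(1.00, 0.0140) = (37.2, 23.2). So P.x = 37.2.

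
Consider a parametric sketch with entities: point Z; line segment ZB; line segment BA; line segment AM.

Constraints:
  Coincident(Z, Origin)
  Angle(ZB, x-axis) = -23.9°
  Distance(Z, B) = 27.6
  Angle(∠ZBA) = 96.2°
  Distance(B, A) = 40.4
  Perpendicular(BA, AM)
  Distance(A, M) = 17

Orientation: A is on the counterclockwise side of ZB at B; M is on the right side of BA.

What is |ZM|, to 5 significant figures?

62.102

Z is at the origin; ZB runs at -23.9° with length 27.6, so B = 27.6·(cos -23.9°, sin -23.9°) = (25.233, -11.182). ∠ZBA = 96.2°, so BA runs at -23.9° + (180° − 96.2°) = 59.900° from the x-axis; with |BA| = 40.4, A = B + 40.4·(cos 59.900°, sin 59.900°) = (45.494, 23.770). BA is perpendicular to AM; with |AM| = 17.0 on the right of BA, M = A + 17.0·(0.86515, -0.50151) = (60.202, 15.245). Then |ZM| = |M − Z| = 62.102.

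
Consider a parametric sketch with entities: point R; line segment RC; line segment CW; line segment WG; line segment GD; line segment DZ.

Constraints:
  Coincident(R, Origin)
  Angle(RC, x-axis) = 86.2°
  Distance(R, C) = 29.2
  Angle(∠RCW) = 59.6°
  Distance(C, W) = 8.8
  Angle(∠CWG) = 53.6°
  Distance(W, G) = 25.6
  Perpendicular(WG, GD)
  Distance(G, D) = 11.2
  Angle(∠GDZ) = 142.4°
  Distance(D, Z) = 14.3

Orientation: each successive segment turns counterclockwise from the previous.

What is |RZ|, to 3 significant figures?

42.3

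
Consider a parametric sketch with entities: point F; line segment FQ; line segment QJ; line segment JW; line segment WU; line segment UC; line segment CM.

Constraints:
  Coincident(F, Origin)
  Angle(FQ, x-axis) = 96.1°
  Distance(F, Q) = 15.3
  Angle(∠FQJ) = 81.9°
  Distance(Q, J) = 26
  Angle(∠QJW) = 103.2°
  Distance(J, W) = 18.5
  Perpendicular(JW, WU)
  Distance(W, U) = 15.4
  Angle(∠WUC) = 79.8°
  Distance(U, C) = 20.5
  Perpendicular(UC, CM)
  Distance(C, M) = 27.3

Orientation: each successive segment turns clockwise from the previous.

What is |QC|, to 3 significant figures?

14.2

F is at the origin; FQ runs at 96.1° with length 15.3, so Q = (-1.63, 15.2). ∠FQJ = 81.9° gives QJ at -2.00° from the x-axis; with |QJ| = 26.0, J = (24.4, 14.3). ∠QJW = 103.2° gives JW at -78.8° from the x-axis; with |JW| = 18.5, W = (28.0, -3.84). JW ⟂ WU, so WU runs at -169°; with |WU| = 15.4, U = (12.8, -6.83). ∠WUC = 79.8° gives UC at 91.0° from the x-axis; with |UC| = 20.5, C = (12.5, 13.7). Then |QC| = |C − Q| = 14.2.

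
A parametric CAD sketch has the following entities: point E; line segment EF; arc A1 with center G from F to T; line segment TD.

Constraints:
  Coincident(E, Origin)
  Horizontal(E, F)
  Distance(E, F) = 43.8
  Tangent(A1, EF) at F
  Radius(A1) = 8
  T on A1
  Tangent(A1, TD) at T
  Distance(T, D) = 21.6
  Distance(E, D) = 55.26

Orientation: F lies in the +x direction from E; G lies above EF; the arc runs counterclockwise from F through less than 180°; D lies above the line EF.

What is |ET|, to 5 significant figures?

52.498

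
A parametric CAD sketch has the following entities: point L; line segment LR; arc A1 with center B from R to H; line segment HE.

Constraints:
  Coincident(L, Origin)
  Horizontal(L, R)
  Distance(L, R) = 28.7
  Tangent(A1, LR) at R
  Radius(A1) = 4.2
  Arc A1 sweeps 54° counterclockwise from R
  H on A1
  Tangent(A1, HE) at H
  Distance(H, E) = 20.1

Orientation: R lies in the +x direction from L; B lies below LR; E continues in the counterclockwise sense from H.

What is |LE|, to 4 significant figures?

22.49

L is at the origin; LR is horizontal with |LR| = 28.7 and R on the +x side, so R = (28.70, 0.000). The tangent condition forces BR to be normal to LR, so B = R + (0, -4.2) = (28.70, -4.200). On A1, R sits at bearing 90° from B; a 54° counterclockwise sweep puts H at bearing 144°, so H = B + 4.2·(cos 144°, sin 144°) = (25.30, -1.731). A1 meets HE tangentially, so BH is at right angles to HE, so HE runs along (−sin 144°, cos 144°); with |HE| = 20.1, E = (13.49, -17.99). Then |LE| = |E − L| = 22.49.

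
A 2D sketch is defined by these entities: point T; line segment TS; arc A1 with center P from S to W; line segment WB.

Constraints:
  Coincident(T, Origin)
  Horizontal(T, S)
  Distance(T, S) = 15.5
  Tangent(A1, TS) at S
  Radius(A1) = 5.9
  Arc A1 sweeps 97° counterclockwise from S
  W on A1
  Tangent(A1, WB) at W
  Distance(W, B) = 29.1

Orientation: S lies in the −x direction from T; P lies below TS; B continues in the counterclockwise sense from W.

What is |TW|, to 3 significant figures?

22.4

T is at the origin; T and S share the same y with |TS| = 15.5 and S on the −x side, so S = (-15.5, 0.00). The tangent condition forces PS to be normal to TS, so P = S + (0, -5.9) = (-15.5, -5.90). On A1, S sits at bearing 90° from P; a 97° counterclockwise sweep puts W at bearing 187°, so W = P + 5.9·(cos 187°, sin 187°) = (-21.4, -6.62). Then |TW| = |W − T| = 22.4.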